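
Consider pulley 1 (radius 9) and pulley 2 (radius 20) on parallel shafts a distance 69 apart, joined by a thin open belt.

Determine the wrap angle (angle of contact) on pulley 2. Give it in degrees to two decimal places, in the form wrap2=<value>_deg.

wrap2=198.35_deg

open belt: β = asin((r2−r1)/C) = asin(11/69) = 9.1732°
wrap1 = π − 2β = 161.6535°
wrap2 = π + 2β = 198.3465°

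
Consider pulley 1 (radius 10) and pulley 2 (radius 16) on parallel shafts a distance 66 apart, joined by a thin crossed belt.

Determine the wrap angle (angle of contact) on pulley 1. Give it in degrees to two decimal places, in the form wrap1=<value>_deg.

crossed belt: β = asin((r1+r2)/C) = asin(26/66) = 23.1998°
wrap1 = wrap2 = π + 2β = 226.3997°

wrap1=226.40_deg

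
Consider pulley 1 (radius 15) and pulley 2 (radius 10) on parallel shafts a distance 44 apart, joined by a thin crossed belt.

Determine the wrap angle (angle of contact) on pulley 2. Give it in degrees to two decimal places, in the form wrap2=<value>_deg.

wrap2=249.25_deg

crossed belt: β = asin((r1+r2)/C) = asin(25/44) = 34.6235°
wrap1 = wrap2 = π + 2β = 249.2471°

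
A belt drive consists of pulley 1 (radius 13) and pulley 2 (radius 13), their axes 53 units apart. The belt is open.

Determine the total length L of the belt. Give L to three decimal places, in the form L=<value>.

open belt: β = asin((r2−r1)/C) = asin(0/53) = 0.0000°
wrap1 = π − 2β = 180.0000°
wrap2 = π + 2β = 180.0000°
tangent length = C·cosβ = 53.0000
L = r1·wrap1 + r2·wrap2 + 2·C·cosβ = 13·3.1416 + 13·3.1416 + 2·53.0000 = 187.6814

L=187.681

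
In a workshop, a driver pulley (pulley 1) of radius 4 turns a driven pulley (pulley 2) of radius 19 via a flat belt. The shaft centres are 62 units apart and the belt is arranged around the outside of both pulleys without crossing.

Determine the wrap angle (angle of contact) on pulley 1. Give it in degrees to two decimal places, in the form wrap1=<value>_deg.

wrap1=152.00_deg

open belt: β = asin((r2−r1)/C) = asin(15/62) = 14.0008°
wrap1 = π − 2β = 151.9984°
wrap2 = π + 2β = 208.0016°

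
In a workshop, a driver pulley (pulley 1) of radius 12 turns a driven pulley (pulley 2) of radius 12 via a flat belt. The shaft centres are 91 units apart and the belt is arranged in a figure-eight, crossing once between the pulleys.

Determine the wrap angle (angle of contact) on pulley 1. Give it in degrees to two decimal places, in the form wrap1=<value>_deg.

crossed belt: β = asin((r1+r2)/C) = asin(24/91) = 15.2919°
wrap1 = wrap2 = π + 2β = 210.5837°

wrap1=210.58_deg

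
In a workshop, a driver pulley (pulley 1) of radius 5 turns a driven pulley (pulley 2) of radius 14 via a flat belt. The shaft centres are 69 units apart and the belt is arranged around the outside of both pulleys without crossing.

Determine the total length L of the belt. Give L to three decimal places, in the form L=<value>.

open belt: β = asin((r2−r1)/C) = asin(9/69) = 7.4947°
wrap1 = π − 2β = 165.0106°
wrap2 = π + 2β = 194.9894°
tangent length = C·cosβ = 68.4105
L = r1·wrap1 + r2·wrap2 + 2·C·cosβ = 5·2.8800 + 14·3.4032 + 2·68.4105 = 198.8658

L=198.866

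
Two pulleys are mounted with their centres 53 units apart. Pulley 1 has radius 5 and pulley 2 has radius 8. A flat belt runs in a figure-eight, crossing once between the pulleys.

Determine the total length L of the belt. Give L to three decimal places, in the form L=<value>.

L=150.046

crossed belt: β = asin((r1+r2)/C) = asin(13/53) = 14.1986°
wrap1 = wrap2 = π + 2β = 208.3971°
tangent length = C·cosβ = 51.3809
L = (r1+r2)·wrap + 2·C·cosβ = 13·3.6372 + 2·51.3809 = 150.0457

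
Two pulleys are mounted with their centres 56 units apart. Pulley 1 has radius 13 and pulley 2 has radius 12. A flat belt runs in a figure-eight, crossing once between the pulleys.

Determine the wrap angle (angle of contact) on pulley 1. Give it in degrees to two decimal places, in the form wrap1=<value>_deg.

crossed belt: β = asin((r1+r2)/C) = asin(25/56) = 26.5148°
wrap1 = wrap2 = π + 2β = 233.0295°

wrap1=233.03_deg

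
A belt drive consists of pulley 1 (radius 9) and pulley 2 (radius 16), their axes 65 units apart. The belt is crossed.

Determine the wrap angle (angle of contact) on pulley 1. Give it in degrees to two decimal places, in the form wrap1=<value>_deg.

crossed belt: β = asin((r1+r2)/C) = asin(25/65) = 22.6199°
wrap1 = wrap2 = π + 2β = 225.2397°

wrap1=225.24_deg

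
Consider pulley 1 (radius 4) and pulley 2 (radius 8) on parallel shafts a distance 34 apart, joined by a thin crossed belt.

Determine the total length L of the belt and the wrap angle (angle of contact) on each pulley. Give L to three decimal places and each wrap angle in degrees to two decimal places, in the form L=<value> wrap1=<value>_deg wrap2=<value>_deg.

crossed belt: β = asin((r1+r2)/C) = asin(12/34) = 20.6673°
wrap1 = wrap2 = π + 2β = 221.3346°
tangent length = C·cosβ = 31.8119
L = (r1+r2)·wrap + 2·C·cosβ = 12·3.8630 + 2·31.8119 = 109.9801

L=109.980 wrap1=221.33_deg wrap2=221.33_deg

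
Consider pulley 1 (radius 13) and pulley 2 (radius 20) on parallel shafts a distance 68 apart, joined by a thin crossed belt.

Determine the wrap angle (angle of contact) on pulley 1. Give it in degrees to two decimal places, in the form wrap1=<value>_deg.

crossed belt: β = asin((r1+r2)/C) = asin(33/68) = 29.0317°
wrap1 = wrap2 = π + 2β = 238.0635°

wrap1=238.06_deg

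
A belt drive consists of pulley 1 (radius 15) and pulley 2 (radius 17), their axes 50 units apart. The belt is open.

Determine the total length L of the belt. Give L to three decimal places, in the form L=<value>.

open belt: β = asin((r2−r1)/C) = asin(2/50) = 2.2924°
wrap1 = π − 2β = 175.4151°
wrap2 = π + 2β = 184.5849°
tangent length = C·cosβ = 49.9600
L = r1·wrap1 + r2·wrap2 + 2·C·cosβ = 15·3.0616 + 17·3.2216 + 2·49.9600 = 200.6110

L=200.611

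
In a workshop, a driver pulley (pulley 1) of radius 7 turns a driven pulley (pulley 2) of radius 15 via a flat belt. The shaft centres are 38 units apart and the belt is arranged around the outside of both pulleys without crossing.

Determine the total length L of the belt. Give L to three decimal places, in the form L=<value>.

L=146.806

open belt: β = asin((r2−r1)/C) = asin(8/38) = 12.1532°
wrap1 = π − 2β = 155.6936°
wrap2 = π + 2β = 204.3064°
tangent length = C·cosβ = 37.1484
L = r1·wrap1 + r2·wrap2 + 2·C·cosβ = 7·2.7174 + 15·3.5658 + 2·37.1484 = 146.8056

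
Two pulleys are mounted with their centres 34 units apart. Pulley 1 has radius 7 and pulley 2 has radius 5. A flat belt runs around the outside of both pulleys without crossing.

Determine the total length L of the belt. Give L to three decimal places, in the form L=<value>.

open belt: β = asin((r2−r1)/C) = asin(-2/34) = -3.3723°
wrap1 = π − 2β = 186.7446°
wrap2 = π + 2β = 173.2554°
tangent length = C·cosβ = 33.9411
L = r1·wrap1 + r2·wrap2 + 2·C·cosβ = 7·3.2593 + 5·3.0239 + 2·33.9411 = 105.8168

L=105.817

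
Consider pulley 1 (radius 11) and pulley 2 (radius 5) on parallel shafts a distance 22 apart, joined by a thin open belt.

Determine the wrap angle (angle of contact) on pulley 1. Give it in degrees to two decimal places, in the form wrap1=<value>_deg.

wrap1=211.65_deg

open belt: β = asin((r2−r1)/C) = asin(-6/22) = -15.8266°
wrap1 = π − 2β = 211.6532°
wrap2 = π + 2β = 148.3468°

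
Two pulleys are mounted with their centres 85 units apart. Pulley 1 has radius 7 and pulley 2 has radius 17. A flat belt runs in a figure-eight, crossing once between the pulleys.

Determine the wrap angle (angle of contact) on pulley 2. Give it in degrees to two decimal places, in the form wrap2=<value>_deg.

crossed belt: β = asin((r1+r2)/C) = asin(24/85) = 16.4007°
wrap1 = wrap2 = π + 2β = 212.8014°

wrap2=212.80_deg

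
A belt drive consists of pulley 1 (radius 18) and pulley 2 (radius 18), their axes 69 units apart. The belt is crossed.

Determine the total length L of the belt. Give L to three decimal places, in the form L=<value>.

L=270.346

crossed belt: β = asin((r1+r2)/C) = asin(36/69) = 31.4490°
wrap1 = wrap2 = π + 2β = 242.8980°
tangent length = C·cosβ = 58.8643
L = (r1+r2)·wrap + 2·C·cosβ = 36·4.2394 + 2·58.8643 = 270.3458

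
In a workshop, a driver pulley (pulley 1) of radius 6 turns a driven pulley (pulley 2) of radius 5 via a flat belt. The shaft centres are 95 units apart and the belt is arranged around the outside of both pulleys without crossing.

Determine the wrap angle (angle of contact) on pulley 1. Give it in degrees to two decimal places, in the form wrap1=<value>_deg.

open belt: β = asin((r2−r1)/C) = asin(-1/95) = -0.6031°
wrap1 = π − 2β = 181.2062°
wrap2 = π + 2β = 178.7938°

wrap1=181.21_deg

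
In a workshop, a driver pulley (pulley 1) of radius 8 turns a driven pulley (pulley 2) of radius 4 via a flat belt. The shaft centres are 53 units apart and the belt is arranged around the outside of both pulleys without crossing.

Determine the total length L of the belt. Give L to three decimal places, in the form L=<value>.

open belt: β = asin((r2−r1)/C) = asin(-4/53) = -4.3283°
wrap1 = π − 2β = 188.6567°
wrap2 = π + 2β = 171.3433°
tangent length = C·cosβ = 52.8488
L = r1·wrap1 + r2·wrap2 + 2·C·cosβ = 8·3.2927 + 4·2.9905 + 2·52.8488 = 144.0011

L=144.001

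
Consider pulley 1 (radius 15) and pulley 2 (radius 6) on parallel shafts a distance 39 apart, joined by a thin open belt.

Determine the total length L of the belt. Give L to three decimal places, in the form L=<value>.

L=146.060

open belt: β = asin((r2−r1)/C) = asin(-9/39) = -13.3424°
wrap1 = π − 2β = 206.6847°
wrap2 = π + 2β = 153.3153°
tangent length = C·cosβ = 37.9473
L = r1·wrap1 + r2·wrap2 + 2·C·cosβ = 15·3.6073 + 6·2.6759 + 2·37.9473 = 146.0597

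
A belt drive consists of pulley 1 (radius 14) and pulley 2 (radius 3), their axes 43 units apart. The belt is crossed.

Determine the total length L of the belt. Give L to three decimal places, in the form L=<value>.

crossed belt: β = asin((r1+r2)/C) = asin(17/43) = 23.2877°
wrap1 = wrap2 = π + 2β = 226.5755°
tangent length = C·cosβ = 39.4968
L = (r1+r2)·wrap + 2·C·cosβ = 17·3.9545 + 2·39.4968 = 146.2200

L=146.220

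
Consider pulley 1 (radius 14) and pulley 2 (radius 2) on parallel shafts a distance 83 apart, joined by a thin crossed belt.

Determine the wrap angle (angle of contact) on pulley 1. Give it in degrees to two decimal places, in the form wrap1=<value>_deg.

wrap1=202.23_deg

crossed belt: β = asin((r1+r2)/C) = asin(16/83) = 11.1145°
wrap1 = wrap2 = π + 2β = 202.2291°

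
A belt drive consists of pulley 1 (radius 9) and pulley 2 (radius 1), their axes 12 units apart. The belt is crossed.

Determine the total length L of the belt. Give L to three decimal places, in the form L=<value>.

crossed belt: β = asin((r1+r2)/C) = asin(10/12) = 56.4427°
wrap1 = wrap2 = π + 2β = 292.8854°
tangent length = C·cosβ = 6.6332
L = (r1+r2)·wrap + 2·C·cosβ = 10·5.1118 + 2·6.6332 = 64.3846

L=64.385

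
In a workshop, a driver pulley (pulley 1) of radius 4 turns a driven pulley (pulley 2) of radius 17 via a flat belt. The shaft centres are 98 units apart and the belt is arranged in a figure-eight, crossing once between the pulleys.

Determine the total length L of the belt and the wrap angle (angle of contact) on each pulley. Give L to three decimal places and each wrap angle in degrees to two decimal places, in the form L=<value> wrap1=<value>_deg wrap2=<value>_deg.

crossed belt: β = asin((r1+r2)/C) = asin(21/98) = 12.3736°
wrap1 = wrap2 = π + 2β = 204.7473°
tangent length = C·cosβ = 95.7236
L = (r1+r2)·wrap + 2·C·cosβ = 21·3.5735 + 2·95.7236 = 266.4909

L=266.491 wrap1=204.75_deg wrap2=204.75_deg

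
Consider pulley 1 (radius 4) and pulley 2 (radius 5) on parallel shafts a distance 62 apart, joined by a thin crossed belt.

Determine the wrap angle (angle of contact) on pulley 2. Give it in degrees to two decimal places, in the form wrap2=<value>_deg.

wrap2=196.69_deg

crossed belt: β = asin((r1+r2)/C) = asin(9/62) = 8.3466°
wrap1 = wrap2 = π + 2β = 196.6932°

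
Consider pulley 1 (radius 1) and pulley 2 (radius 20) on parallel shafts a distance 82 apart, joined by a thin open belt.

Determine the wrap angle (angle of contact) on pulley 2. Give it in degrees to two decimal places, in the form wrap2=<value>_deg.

wrap2=206.80_deg

open belt: β = asin((r2−r1)/C) = asin(19/82) = 13.3976°
wrap1 = π − 2β = 153.2048°
wrap2 = π + 2β = 206.7952°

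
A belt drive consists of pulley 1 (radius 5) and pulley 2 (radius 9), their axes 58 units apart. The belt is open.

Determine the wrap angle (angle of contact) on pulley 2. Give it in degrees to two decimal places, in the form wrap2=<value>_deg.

open belt: β = asin((r2−r1)/C) = asin(4/58) = 3.9546°
wrap1 = π − 2β = 172.0909°
wrap2 = π + 2β = 187.9091°

wrap2=187.91_deg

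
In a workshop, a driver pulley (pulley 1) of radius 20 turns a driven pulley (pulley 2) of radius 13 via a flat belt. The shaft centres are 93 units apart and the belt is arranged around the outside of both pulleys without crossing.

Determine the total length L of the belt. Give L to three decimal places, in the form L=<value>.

L=290.200

open belt: β = asin((r2−r1)/C) = asin(-7/93) = -4.3167°
wrap1 = π − 2β = 188.6333°
wrap2 = π + 2β = 171.3667°
tangent length = C·cosβ = 92.7362
L = r1·wrap1 + r2·wrap2 + 2·C·cosβ = 20·3.2923 + 13·2.9909 + 2·92.7362 = 290.1997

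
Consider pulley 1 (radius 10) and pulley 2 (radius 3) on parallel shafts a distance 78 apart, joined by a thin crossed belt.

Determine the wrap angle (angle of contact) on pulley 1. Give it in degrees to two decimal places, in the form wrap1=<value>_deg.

crossed belt: β = asin((r1+r2)/C) = asin(13/78) = 9.5941°
wrap1 = wrap2 = π + 2β = 199.1881°

wrap1=199.19_deg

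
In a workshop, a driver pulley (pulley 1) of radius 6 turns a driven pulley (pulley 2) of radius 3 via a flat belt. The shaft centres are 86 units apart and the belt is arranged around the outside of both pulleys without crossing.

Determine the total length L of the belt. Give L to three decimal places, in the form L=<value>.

L=200.379

open belt: β = asin((r2−r1)/C) = asin(-3/86) = -1.9991°
wrap1 = π − 2β = 183.9982°
wrap2 = π + 2β = 176.0018°
tangent length = C·cosβ = 85.9477
L = r1·wrap1 + r2·wrap2 + 2·C·cosβ = 6·3.2114 + 3·3.0718 + 2·85.9477 = 200.3790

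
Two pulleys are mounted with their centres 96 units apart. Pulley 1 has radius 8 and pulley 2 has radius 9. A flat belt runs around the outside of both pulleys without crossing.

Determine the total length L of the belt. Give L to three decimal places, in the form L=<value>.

L=245.417

open belt: β = asin((r2−r1)/C) = asin(1/96) = 0.5968°
wrap1 = π − 2β = 178.8063°
wrap2 = π + 2β = 181.1937°
tangent length = C·cosβ = 95.9948
L = r1·wrap1 + r2·wrap2 + 2·C·cosβ = 8·3.1208 + 9·3.1624 + 2·95.9948 = 245.4175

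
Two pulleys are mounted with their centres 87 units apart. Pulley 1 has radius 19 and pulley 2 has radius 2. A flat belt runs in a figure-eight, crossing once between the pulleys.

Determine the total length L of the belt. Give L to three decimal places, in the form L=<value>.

L=245.067

crossed belt: β = asin((r1+r2)/C) = asin(21/87) = 13.9680°
wrap1 = wrap2 = π + 2β = 207.9359°
tangent length = C·cosβ = 84.4275
L = (r1+r2)·wrap + 2·C·cosβ = 21·3.6292 + 2·84.4275 = 245.0675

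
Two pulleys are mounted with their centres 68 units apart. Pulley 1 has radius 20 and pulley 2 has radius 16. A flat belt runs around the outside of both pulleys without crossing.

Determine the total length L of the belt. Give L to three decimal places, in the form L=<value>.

open belt: β = asin((r2−r1)/C) = asin(-4/68) = -3.3723°
wrap1 = π − 2β = 186.7446°
wrap2 = π + 2β = 173.2554°
tangent length = C·cosβ = 67.8823
L = r1·wrap1 + r2·wrap2 + 2·C·cosβ = 20·3.2593 + 16·3.0239 + 2·67.8823 = 249.3327

L=249.333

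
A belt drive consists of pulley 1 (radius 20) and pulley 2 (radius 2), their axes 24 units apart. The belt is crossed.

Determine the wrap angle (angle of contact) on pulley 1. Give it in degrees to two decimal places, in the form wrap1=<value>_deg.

wrap1=312.89_deg

crossed belt: β = asin((r1+r2)/C) = asin(22/24) = 66.4435°
wrap1 = wrap2 = π + 2β = 312.8871°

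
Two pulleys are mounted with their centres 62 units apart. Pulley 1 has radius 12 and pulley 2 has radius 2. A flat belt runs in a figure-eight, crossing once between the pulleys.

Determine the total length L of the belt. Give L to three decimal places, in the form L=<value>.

crossed belt: β = asin((r1+r2)/C) = asin(14/62) = 13.0503°
wrap1 = wrap2 = π + 2β = 206.1006°
tangent length = C·cosβ = 60.3987
L = (r1+r2)·wrap + 2·C·cosβ = 14·3.5971 + 2·60.3987 = 171.1572

L=171.157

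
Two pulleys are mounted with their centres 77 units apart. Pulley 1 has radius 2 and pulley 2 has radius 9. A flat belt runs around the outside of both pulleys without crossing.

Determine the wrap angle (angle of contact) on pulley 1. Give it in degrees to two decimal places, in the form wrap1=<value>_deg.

open belt: β = asin((r2−r1)/C) = asin(7/77) = 5.2159°
wrap1 = π − 2β = 169.5682°
wrap2 = π + 2β = 190.4318°

wrap1=169.57_deg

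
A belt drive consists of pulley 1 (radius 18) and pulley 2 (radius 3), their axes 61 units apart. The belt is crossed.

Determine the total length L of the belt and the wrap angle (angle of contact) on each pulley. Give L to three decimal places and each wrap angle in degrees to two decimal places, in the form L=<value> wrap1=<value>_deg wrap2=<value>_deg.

crossed belt: β = asin((r1+r2)/C) = asin(21/61) = 20.1368°
wrap1 = wrap2 = π + 2β = 220.2735°
tangent length = C·cosβ = 57.2713
L = (r1+r2)·wrap + 2·C·cosβ = 21·3.8445 + 2·57.2713 = 195.2770

L=195.277 wrap1=220.27_deg wrap2=220.27_deg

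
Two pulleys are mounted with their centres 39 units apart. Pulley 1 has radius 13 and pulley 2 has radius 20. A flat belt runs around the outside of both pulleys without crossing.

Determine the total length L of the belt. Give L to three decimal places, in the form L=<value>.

L=182.932

open belt: β = asin((r2−r1)/C) = asin(7/39) = 10.3399°
wrap1 = π − 2β = 159.3202°
wrap2 = π + 2β = 200.6798°
tangent length = C·cosβ = 38.3667
L = r1·wrap1 + r2·wrap2 + 2·C·cosβ = 13·2.7807 + 20·3.5025 + 2·38.3667 = 182.9324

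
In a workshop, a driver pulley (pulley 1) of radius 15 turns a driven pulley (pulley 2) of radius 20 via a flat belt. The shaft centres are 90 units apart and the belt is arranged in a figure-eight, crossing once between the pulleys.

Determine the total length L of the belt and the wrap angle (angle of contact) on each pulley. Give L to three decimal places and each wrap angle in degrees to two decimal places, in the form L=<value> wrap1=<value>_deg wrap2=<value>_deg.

L=303.747 wrap1=225.77_deg wrap2=225.77_deg

crossed belt: β = asin((r1+r2)/C) = asin(35/90) = 22.8854°
wrap1 = wrap2 = π + 2β = 225.7708°
tangent length = C·cosβ = 82.9156
L = (r1+r2)·wrap + 2·C·cosβ = 35·3.9404 + 2·82.9156 = 303.7467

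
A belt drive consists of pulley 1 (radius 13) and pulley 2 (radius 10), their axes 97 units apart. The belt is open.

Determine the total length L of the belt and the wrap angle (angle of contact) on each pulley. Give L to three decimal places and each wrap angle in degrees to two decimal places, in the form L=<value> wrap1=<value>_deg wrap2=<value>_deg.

L=266.349 wrap1=183.54_deg wrap2=176.46_deg

open belt: β = asin((r2−r1)/C) = asin(-3/97) = -1.7723°
wrap1 = π − 2β = 183.5446°
wrap2 = π + 2β = 176.4554°
tangent length = C·cosβ = 96.9536
L = r1·wrap1 + r2·wrap2 + 2·C·cosβ = 13·3.2035 + 10·3.0797 + 2·96.9536 = 266.3494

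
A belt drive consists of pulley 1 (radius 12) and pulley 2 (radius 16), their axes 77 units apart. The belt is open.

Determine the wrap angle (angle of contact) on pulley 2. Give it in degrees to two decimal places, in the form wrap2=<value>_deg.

open belt: β = asin((r2−r1)/C) = asin(4/77) = 2.9777°
wrap1 = π − 2β = 174.0445°
wrap2 = π + 2β = 185.9555°

wrap2=185.96_deg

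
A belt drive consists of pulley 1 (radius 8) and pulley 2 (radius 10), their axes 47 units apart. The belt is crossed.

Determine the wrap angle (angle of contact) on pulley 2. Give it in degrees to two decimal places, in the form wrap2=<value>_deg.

wrap2=225.04_deg

crossed belt: β = asin((r1+r2)/C) = asin(18/47) = 22.5183°
wrap1 = wrap2 = π + 2β = 225.0366°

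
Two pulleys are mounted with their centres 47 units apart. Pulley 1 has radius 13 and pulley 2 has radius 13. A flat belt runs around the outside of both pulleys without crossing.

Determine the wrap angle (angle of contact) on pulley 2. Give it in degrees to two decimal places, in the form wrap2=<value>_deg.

open belt: β = asin((r2−r1)/C) = asin(0/47) = 0.0000°
wrap1 = π − 2β = 180.0000°
wrap2 = π + 2β = 180.0000°

wrap2=180.00_deg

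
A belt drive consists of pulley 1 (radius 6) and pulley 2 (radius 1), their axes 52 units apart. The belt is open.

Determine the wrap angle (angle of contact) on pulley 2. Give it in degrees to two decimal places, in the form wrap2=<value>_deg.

open belt: β = asin((r2−r1)/C) = asin(-5/52) = -5.5177°
wrap1 = π − 2β = 191.0355°
wrap2 = π + 2β = 168.9645°

wrap2=168.96_deg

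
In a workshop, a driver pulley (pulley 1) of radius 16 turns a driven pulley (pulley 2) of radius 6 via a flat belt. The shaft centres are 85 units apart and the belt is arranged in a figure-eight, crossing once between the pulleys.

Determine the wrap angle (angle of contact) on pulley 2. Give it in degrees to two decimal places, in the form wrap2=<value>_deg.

wrap2=210.00_deg

crossed belt: β = asin((r1+r2)/C) = asin(22/85) = 15.0003°
wrap1 = wrap2 = π + 2β = 210.0005°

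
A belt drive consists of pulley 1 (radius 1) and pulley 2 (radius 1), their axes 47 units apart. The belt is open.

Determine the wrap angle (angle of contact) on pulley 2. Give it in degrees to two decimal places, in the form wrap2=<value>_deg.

wrap2=180.00_deg

open belt: β = asin((r2−r1)/C) = asin(0/47) = 0.0000°
wrap1 = π − 2β = 180.0000°
wrap2 = π + 2β = 180.0000°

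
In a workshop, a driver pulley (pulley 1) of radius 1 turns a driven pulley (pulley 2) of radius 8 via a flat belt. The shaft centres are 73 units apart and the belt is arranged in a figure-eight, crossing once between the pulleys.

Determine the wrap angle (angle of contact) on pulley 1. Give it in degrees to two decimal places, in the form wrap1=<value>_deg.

crossed belt: β = asin((r1+r2)/C) = asin(9/73) = 7.0819°
wrap1 = wrap2 = π + 2β = 194.1638°

wrap1=194.16_deg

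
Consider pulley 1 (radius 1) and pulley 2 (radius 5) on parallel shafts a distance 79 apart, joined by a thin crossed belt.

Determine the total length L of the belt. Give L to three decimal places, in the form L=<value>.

crossed belt: β = asin((r1+r2)/C) = asin(6/79) = 4.3558°
wrap1 = wrap2 = π + 2β = 188.7115°
tangent length = C·cosβ = 78.7718
L = (r1+r2)·wrap + 2·C·cosβ = 6·3.2936 + 2·78.7718 = 177.3055

L=177.305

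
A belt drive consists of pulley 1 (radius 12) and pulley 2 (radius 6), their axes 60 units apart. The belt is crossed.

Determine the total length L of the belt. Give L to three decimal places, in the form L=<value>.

L=181.990

crossed belt: β = asin((r1+r2)/C) = asin(18/60) = 17.4576°
wrap1 = wrap2 = π + 2β = 214.9152°
tangent length = C·cosβ = 57.2364
L = (r1+r2)·wrap + 2·C·cosβ = 18·3.7510 + 2·57.2364 = 181.9903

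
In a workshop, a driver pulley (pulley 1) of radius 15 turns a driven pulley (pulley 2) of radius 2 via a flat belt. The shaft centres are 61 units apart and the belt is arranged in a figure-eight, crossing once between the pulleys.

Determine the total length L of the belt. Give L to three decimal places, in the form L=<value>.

crossed belt: β = asin((r1+r2)/C) = asin(17/61) = 16.1819°
wrap1 = wrap2 = π + 2β = 212.3639°
tangent length = C·cosβ = 58.5833
L = (r1+r2)·wrap + 2·C·cosβ = 17·3.7064 + 2·58.5833 = 180.1762

L=180.176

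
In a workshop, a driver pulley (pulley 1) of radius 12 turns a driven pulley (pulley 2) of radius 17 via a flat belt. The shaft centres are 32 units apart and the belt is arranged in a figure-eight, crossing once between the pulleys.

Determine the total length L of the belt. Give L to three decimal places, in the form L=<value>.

L=183.953

crossed belt: β = asin((r1+r2)/C) = asin(29/32) = 64.9922°
wrap1 = wrap2 = π + 2β = 309.9843°
tangent length = C·cosβ = 13.5277
L = (r1+r2)·wrap + 2·C·cosβ = 29·5.4102 + 2·13.5277 = 183.9527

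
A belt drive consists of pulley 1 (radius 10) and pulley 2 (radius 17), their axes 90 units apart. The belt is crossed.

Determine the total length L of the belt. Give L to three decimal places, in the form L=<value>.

crossed belt: β = asin((r1+r2)/C) = asin(27/90) = 17.4576°
wrap1 = wrap2 = π + 2β = 214.9152°
tangent length = C·cosβ = 85.8545
L = (r1+r2)·wrap + 2·C·cosβ = 27·3.7510 + 2·85.8545 = 272.9855

L=272.985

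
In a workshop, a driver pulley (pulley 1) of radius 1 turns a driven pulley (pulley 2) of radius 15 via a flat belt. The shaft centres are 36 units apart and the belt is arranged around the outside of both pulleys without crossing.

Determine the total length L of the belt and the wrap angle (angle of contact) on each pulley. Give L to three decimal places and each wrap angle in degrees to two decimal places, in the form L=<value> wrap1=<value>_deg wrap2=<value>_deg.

L=127.782 wrap1=134.23_deg wrap2=225.77_deg

open belt: β = asin((r2−r1)/C) = asin(14/36) = 22.8854°
wrap1 = π − 2β = 134.2292°
wrap2 = π + 2β = 225.7708°
tangent length = C·cosβ = 33.1662
L = r1·wrap1 + r2·wrap2 + 2·C·cosβ = 1·2.3427 + 15·3.9404 + 2·33.1662 = 127.7819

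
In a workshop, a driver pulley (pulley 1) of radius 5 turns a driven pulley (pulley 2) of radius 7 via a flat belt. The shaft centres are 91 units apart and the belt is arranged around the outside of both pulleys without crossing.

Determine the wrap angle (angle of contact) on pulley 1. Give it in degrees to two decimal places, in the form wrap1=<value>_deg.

wrap1=177.48_deg

open belt: β = asin((r2−r1)/C) = asin(2/91) = 1.2593°
wrap1 = π − 2β = 177.4813°
wrap2 = π + 2β = 182.5187°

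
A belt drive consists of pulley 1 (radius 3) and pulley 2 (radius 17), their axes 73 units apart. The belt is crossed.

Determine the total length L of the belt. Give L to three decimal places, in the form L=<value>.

crossed belt: β = asin((r1+r2)/C) = asin(20/73) = 15.9008°
wrap1 = wrap2 = π + 2β = 211.8016°
tangent length = C·cosβ = 70.2068
L = (r1+r2)·wrap + 2·C·cosβ = 20·3.6966 + 2·70.2068 = 214.3464

L=214.346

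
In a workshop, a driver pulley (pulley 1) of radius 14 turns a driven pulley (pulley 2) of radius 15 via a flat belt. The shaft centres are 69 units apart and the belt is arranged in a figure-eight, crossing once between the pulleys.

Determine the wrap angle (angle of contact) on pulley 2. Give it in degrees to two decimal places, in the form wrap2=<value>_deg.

crossed belt: β = asin((r1+r2)/C) = asin(29/69) = 24.8529°
wrap1 = wrap2 = π + 2β = 229.7058°

wrap2=229.71_deg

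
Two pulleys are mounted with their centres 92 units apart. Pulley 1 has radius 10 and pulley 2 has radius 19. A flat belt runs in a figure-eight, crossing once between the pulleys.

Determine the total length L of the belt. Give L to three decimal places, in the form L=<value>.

crossed belt: β = asin((r1+r2)/C) = asin(29/92) = 18.3739°
wrap1 = wrap2 = π + 2β = 216.7479°
tangent length = C·cosβ = 87.3098
L = (r1+r2)·wrap + 2·C·cosβ = 29·3.7830 + 2·87.3098 = 284.3255

L=284.326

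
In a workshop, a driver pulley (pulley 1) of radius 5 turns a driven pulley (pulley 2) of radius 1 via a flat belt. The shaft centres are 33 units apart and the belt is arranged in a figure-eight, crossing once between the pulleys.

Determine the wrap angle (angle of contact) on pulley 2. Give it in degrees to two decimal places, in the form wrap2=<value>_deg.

crossed belt: β = asin((r1+r2)/C) = asin(6/33) = 10.4757°
wrap1 = wrap2 = π + 2β = 200.9514°

wrap2=200.95_deg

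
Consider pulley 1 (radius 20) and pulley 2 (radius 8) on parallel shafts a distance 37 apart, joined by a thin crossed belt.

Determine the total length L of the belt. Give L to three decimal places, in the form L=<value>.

crossed belt: β = asin((r1+r2)/C) = asin(28/37) = 49.1791°
wrap1 = wrap2 = π + 2β = 278.3582°
tangent length = C·cosβ = 24.1868
L = (r1+r2)·wrap + 2·C·cosβ = 28·4.8583 + 2·24.1868 = 184.4050

L=184.405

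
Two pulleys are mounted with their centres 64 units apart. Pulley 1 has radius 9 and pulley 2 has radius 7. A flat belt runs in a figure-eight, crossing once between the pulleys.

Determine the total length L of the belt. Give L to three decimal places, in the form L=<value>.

crossed belt: β = asin((r1+r2)/C) = asin(16/64) = 14.4775°
wrap1 = wrap2 = π + 2β = 208.9550°
tangent length = C·cosβ = 61.9677
L = (r1+r2)·wrap + 2·C·cosβ = 16·3.6470 + 2·61.9677 = 182.2867

L=182.287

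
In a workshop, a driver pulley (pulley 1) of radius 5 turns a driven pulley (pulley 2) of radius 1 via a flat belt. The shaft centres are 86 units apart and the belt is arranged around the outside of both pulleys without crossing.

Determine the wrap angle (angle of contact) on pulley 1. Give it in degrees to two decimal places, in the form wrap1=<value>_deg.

open belt: β = asin((r2−r1)/C) = asin(-4/86) = -2.6659°
wrap1 = π − 2β = 185.3318°
wrap2 = π + 2β = 174.6682°

wrap1=185.33_deg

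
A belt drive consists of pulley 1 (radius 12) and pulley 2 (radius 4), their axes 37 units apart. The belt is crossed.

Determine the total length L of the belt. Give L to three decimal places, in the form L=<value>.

L=131.299

crossed belt: β = asin((r1+r2)/C) = asin(16/37) = 25.6220°
wrap1 = wrap2 = π + 2β = 231.2441°
tangent length = C·cosβ = 33.3617
L = (r1+r2)·wrap + 2·C·cosβ = 16·4.0360 + 2·33.3617 = 131.2988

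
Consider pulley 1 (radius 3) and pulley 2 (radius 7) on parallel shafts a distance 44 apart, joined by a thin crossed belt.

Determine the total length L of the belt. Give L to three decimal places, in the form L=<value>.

crossed belt: β = asin((r1+r2)/C) = asin(10/44) = 13.1366°
wrap1 = wrap2 = π + 2β = 206.2731°
tangent length = C·cosβ = 42.8486
L = (r1+r2)·wrap + 2·C·cosβ = 10·3.6001 + 2·42.8486 = 121.6986

L=121.699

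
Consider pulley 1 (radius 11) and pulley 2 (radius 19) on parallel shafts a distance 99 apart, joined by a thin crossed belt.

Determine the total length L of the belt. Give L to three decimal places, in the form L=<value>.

L=301.410

crossed belt: β = asin((r1+r2)/C) = asin(30/99) = 17.6397°
wrap1 = wrap2 = π + 2β = 215.2794°
tangent length = C·cosβ = 94.3451
L = (r1+r2)·wrap + 2·C·cosβ = 30·3.7573 + 2·94.3451 = 301.4103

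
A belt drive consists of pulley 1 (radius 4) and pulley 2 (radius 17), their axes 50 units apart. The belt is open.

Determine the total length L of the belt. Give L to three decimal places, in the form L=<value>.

open belt: β = asin((r2−r1)/C) = asin(13/50) = 15.0701°
wrap1 = π − 2β = 149.8599°
wrap2 = π + 2β = 210.1401°
tangent length = C·cosβ = 48.2804
L = r1·wrap1 + r2·wrap2 + 2·C·cosβ = 4·2.6155 + 17·3.6676 + 2·48.2804 = 169.3729

L=169.373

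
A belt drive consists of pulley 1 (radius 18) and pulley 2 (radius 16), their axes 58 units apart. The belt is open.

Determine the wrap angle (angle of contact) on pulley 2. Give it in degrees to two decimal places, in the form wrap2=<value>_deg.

open belt: β = asin((r2−r1)/C) = asin(-2/58) = -1.9761°
wrap1 = π − 2β = 183.9522°
wrap2 = π + 2β = 176.0478°

wrap2=176.05_deg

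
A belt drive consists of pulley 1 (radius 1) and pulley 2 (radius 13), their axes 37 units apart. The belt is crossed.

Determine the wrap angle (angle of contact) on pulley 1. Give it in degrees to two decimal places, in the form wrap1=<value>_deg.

crossed belt: β = asin((r1+r2)/C) = asin(14/37) = 22.2333°
wrap1 = wrap2 = π + 2β = 224.4665°

wrap1=224.47_deg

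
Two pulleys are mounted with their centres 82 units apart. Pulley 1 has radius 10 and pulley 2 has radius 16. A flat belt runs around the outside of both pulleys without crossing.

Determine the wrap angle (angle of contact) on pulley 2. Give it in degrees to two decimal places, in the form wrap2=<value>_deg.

open belt: β = asin((r2−r1)/C) = asin(6/82) = 4.1961°
wrap1 = π − 2β = 171.6078°
wrap2 = π + 2β = 188.3922°

wrap2=188.39_deg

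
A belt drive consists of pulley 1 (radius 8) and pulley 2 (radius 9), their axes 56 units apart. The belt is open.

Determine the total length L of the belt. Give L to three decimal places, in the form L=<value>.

open belt: β = asin((r2−r1)/C) = asin(1/56) = 1.0232°
wrap1 = π − 2β = 177.9536°
wrap2 = π + 2β = 182.0464°
tangent length = C·cosβ = 55.9911
L = r1·wrap1 + r2·wrap2 + 2·C·cosβ = 8·3.1059 + 9·3.1773 + 2·55.9911 = 165.4249

L=165.425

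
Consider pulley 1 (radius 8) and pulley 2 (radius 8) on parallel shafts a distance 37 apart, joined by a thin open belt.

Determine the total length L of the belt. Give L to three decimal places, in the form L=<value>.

L=124.265

open belt: β = asin((r2−r1)/C) = asin(0/37) = 0.0000°
wrap1 = π − 2β = 180.0000°
wrap2 = π + 2β = 180.0000°
tangent length = C·cosβ = 37.0000
L = r1·wrap1 + r2·wrap2 + 2·C·cosβ = 8·3.1416 + 8·3.1416 + 2·37.0000 = 124.2655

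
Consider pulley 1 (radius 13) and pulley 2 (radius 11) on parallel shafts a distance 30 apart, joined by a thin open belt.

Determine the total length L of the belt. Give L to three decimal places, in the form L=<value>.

L=135.532

open belt: β = asin((r2−r1)/C) = asin(-2/30) = -3.8226°
wrap1 = π − 2β = 187.6451°
wrap2 = π + 2β = 172.3549°
tangent length = C·cosβ = 29.9333
L = r1·wrap1 + r2·wrap2 + 2·C·cosβ = 13·3.2750 + 11·3.0082 + 2·29.9333 = 135.5316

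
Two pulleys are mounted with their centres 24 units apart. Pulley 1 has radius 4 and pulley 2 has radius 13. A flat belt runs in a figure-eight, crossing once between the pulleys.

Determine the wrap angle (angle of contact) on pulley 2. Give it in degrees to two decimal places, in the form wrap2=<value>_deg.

crossed belt: β = asin((r1+r2)/C) = asin(17/24) = 45.0995°
wrap1 = wrap2 = π + 2β = 270.1989°

wrap2=270.20_deg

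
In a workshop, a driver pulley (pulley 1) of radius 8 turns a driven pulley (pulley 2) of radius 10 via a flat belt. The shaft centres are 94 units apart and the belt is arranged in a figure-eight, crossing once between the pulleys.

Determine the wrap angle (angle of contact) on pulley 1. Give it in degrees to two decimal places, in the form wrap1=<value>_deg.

crossed belt: β = asin((r1+r2)/C) = asin(18/94) = 11.0397°
wrap1 = wrap2 = π + 2β = 202.0794°

wrap1=202.08_deg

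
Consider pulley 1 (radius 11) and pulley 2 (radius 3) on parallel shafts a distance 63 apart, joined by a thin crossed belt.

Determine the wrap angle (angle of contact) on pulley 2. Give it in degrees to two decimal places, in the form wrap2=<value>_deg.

crossed belt: β = asin((r1+r2)/C) = asin(14/63) = 12.8396°
wrap1 = wrap2 = π + 2β = 205.6792°

wrap2=205.68_deg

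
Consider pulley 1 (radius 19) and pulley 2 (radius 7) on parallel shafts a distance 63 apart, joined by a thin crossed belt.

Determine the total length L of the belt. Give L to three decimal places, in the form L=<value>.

L=218.572

crossed belt: β = asin((r1+r2)/C) = asin(26/63) = 24.3745°
wrap1 = wrap2 = π + 2β = 228.7489°
tangent length = C·cosβ = 57.3847
L = (r1+r2)·wrap + 2·C·cosβ = 26·3.9924 + 2·57.3847 = 218.5723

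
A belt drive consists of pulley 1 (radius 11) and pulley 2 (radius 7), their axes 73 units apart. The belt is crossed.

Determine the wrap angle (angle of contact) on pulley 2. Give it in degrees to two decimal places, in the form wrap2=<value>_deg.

wrap2=208.55_deg

crossed belt: β = asin((r1+r2)/C) = asin(18/73) = 14.2750°
wrap1 = wrap2 = π + 2β = 208.5499°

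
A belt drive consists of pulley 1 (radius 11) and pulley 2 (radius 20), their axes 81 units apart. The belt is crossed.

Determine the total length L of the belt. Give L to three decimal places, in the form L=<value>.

crossed belt: β = asin((r1+r2)/C) = asin(31/81) = 22.5020°
wrap1 = wrap2 = π + 2β = 225.0040°
tangent length = C·cosβ = 74.8331
L = (r1+r2)·wrap + 2·C·cosβ = 31·3.9271 + 2·74.8331 = 271.4052

L=271.405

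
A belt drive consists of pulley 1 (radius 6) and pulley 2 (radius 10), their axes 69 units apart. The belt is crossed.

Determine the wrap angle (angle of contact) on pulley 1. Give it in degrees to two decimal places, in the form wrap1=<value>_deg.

wrap1=206.82_deg

crossed belt: β = asin((r1+r2)/C) = asin(16/69) = 13.4080°
wrap1 = wrap2 = π + 2β = 206.8160°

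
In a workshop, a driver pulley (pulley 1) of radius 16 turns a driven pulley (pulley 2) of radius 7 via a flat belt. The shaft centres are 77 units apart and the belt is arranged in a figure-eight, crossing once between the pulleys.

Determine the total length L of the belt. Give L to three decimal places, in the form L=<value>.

crossed belt: β = asin((r1+r2)/C) = asin(23/77) = 17.3796°
wrap1 = wrap2 = π + 2β = 214.7592°
tangent length = C·cosβ = 73.4847
L = (r1+r2)·wrap + 2·C·cosβ = 23·3.7483 + 2·73.4847 = 233.1793

L=233.179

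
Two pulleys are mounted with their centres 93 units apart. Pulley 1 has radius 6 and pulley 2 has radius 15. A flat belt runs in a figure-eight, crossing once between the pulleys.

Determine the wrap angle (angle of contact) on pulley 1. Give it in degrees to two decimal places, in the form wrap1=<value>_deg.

wrap1=206.10_deg

crossed belt: β = asin((r1+r2)/C) = asin(21/93) = 13.0503°
wrap1 = wrap2 = π + 2β = 206.1006°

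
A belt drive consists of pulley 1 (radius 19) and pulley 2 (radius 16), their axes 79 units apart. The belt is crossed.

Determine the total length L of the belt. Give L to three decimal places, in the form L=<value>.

crossed belt: β = asin((r1+r2)/C) = asin(35/79) = 26.2979°
wrap1 = wrap2 = π + 2β = 232.5958°
tangent length = C·cosβ = 70.8237
L = (r1+r2)·wrap + 2·C·cosβ = 35·4.0596 + 2·70.8237 = 283.7321

L=283.732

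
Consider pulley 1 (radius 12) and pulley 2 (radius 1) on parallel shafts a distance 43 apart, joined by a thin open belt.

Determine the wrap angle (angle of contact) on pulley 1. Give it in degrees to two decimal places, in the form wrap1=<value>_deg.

wrap1=209.64_deg

open belt: β = asin((r2−r1)/C) = asin(-11/43) = -14.8218°
wrap1 = π − 2β = 209.6436°
wrap2 = π + 2β = 150.3564°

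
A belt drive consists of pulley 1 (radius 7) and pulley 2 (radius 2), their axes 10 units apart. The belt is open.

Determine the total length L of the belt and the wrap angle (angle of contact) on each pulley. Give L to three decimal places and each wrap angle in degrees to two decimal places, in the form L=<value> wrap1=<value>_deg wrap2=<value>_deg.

open belt: β = asin((r2−r1)/C) = asin(-5/10) = -30.0000°
wrap1 = π − 2β = 240.0000°
wrap2 = π + 2β = 120.0000°
tangent length = C·cosβ = 8.6603
L = r1·wrap1 + r2·wrap2 + 2·C·cosβ = 7·4.1888 + 2·2.0944 + 2·8.6603 = 50.8308

L=50.831 wrap1=240.00_deg wrap2=120.00_deg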